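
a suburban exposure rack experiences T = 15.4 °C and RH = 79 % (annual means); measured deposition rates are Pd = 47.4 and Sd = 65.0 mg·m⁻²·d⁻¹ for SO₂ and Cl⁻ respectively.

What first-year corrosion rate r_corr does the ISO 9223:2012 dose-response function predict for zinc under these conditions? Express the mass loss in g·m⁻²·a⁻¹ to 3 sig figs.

r_corr = 22.4 g·m⁻²·a⁻¹

zinc: temperature factor f = -0.071·(5.4) = -0.3834
  Pd branch = 0.0129·Pd^0.44·e^(0.046·RH+f) = 1.818 μm/a
  Sd branch = 0.0175·Sd^0.57·e^(0.008·RH+0.085·T) = 1.316 μm/a
  r_corr = 1.818 + 1.316 = 3.135 μm/a
Convert to mass loss: 3.135 μm/a × 7.14 g/cm³ = 22.38 g·m⁻²·a⁻¹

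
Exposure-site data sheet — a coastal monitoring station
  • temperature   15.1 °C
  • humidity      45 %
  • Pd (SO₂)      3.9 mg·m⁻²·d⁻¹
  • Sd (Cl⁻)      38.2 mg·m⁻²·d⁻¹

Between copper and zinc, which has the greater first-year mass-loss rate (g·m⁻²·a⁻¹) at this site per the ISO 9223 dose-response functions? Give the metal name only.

copper: f(T) = -0.080·(T−10) [T>10 °C] = -0.4080
  SO₂ term: 0.0053·3.9^0.26·exp(0.059·45-0.4080) = 0.07142
  Cl⁻ term: 0.01025·38.2^0.27·exp(0.036·45+0.049·15.1) = 0.2903
  sum: 0.07142 + 0.2903 → r_corr = 0.3617 μm/a
  mass loss = 0.3617 μm/a × 8.96 g/cm³ = 3.241 g·m⁻²·a⁻¹
zinc: f(T) = -0.071·(T−10) [T>10 °C] = -0.3621
  Pd branch = 0.0129·Pd^0.44·e^(0.046·RH+f) = 0.1295 μm/a
  Cl⁻ term: 0.0175·38.2^0.57·exp(0.008·45+0.085·15.1) = 0.7221
  r_corr = 0.1295 + 0.7221 = 0.8516 μm/a
  mass loss = 0.8516 μm/a × 7.14 g/cm³ = 6.08 g·m⁻²·a⁻¹
Ordering by g·m⁻²·a⁻¹: zinc (6.08) > copper (3.24)

zinc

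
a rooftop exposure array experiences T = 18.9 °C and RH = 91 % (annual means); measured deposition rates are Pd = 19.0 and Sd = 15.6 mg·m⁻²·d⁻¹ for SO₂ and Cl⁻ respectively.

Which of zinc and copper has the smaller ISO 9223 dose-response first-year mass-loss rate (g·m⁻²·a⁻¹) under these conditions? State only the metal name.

zinc

zinc: T>10 °C ⇒ hinge -0.071·(18.9−10) = -0.6319
  Pd branch = 0.0129·Pd^0.44·e^(0.046·RH+f) = 1.647 μm/a
  Sd branch = 0.0175·Sd^0.57·e^(0.008·RH+0.085·T) = 0.8649 μm/a
  r_corr = 1.647 + 0.8649 = 2.512 μm/a
  mass loss = 2.512 μm/a × 7.14 g/cm³ = 17.94 g·m⁻²·a⁻¹
copper: temperature factor f = -0.080·(8.9) = -0.7120
  Pd branch = 0.0053·Pd^0.26·e^(0.059·RH+f) = 1.2 μm/a
  Sd branch = 0.01025·Sd^0.27·e^(0.036·RH+0.049·T) = 1.438 μm/a
  r_corr = 1.2 + 1.438 = 2.638 μm/a
  mass loss = 2.638 μm/a × 8.96 g/cm³ = 23.64 g·m⁻²·a⁻¹
Ordering by g·m⁻²·a⁻¹: copper (23.6) > zinc (17.9)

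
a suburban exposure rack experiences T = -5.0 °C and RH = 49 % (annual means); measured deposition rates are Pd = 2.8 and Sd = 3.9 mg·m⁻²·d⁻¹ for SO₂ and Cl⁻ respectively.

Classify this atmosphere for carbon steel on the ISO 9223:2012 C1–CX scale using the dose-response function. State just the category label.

carbon steel: f(T) = +0.150·(T−10) [T≤10 °C] = -2.2500
  SO₂ term: 1.77·2.8^0.52·exp(0.02·49-2.2500) = 0.8491
  Sd branch = 0.102·Sd^0.62·e^(0.033·RH+0.04·T) = 0.9783 μm/a
  r_corr = 0.8491 + 0.9783 = 1.827 μm/a
1.83 μm/a falls in (1.3, 25] for carbon steel → category C2

C2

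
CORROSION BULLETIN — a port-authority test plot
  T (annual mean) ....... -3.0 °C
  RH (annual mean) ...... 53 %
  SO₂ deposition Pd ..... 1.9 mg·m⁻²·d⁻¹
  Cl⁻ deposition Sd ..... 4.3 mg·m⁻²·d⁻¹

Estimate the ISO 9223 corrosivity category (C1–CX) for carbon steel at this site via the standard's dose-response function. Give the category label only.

carbon steel: temperature factor f = +0.150·(-13.0) = -1.9500
  sulphur-dioxide contribution → 1.015 μm/a
  chloride contribution → 1.285 μm/a
  total first-year rate 2.3 μm/a
Category bounds: 1.3…25 μm/a bracket r_corr ⇒ C2

C2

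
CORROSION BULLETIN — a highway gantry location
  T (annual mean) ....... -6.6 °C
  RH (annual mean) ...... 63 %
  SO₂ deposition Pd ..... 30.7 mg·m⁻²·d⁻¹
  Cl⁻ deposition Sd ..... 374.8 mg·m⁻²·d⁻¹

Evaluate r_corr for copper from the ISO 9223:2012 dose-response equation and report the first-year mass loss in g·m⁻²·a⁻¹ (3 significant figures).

copper: T≤10 °C ⇒ hinge +0.126·(-6.6−10) = -2.0916
  Pd branch = 0.0053·Pd^0.26·e^(0.059·RH+f) = 0.06559 μm/a
  Sd branch = 0.01025·Sd^0.27·e^(0.036·RH+0.049·T) = 0.355 μm/a
  sum: 0.06559 + 0.355 → r_corr = 0.4205 μm/a
Convert to mass loss: 0.4205 μm/a × 8.96 g/cm³ = 3.768 g·m⁻²·a⁻¹

r_corr = 3.77 g·m⁻²·a⁻¹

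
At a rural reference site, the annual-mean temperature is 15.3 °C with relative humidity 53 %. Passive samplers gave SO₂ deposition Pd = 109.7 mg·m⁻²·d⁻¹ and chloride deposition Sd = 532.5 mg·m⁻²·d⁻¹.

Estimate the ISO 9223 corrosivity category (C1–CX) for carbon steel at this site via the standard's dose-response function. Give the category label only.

carbon steel: temperature factor f = -0.054·(5.3) = -0.2862
  sulphur-dioxide contribution → 44.15 μm/a
  chloride contribution → 53 μm/a
  ⇒ r_corr(carbon steel) = 97.15 μm/a
ISO 9223 Table 2 (carbon steel): 80 < 97.2 ≤ 200 μm/a ⇒ C5

C5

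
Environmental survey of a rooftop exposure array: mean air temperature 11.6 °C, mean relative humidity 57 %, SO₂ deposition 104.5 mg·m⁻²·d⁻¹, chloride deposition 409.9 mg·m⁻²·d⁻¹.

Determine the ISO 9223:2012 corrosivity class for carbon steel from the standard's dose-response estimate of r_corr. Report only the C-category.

C5

carbon steel: T>10 °C ⇒ hinge -0.054·(11.6−10) = -0.0864
  Pd branch = 1.77·Pd^0.52·e^(0.02·RH+f) = 56.95 μm/a
  Cl⁻ term: 0.102·409.9^0.62·exp(0.033·57+0.04·11.6) = 44.35
  r_corr = 56.95 + 44.35 = 101.3 μm/a
101 μm/a falls in (80, 200] for carbon steel → category C5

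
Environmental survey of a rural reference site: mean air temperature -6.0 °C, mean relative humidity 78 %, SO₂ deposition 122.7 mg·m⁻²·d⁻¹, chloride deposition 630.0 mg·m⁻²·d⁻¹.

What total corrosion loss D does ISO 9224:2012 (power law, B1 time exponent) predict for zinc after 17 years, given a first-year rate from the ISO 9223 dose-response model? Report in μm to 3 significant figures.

zinc: temperature factor f = +0.038·(-16.0) = -0.6080
  Pd branch = 0.0129·Pd^0.44·e^(0.046·RH+f) = 2.108 μm/a
  Cl⁻ term: 0.0175·630.0^0.57·exp(0.008·78+0.085·-6.0) = 0.773
  sum: 2.108 + 0.773 → r_corr = 2.881 μm/a
ISO 9224: D(t) = r_corr · t^b with b = 0.813 (zinc, B1)
  D(17) = 2.881 × 17^0.813 = 2.881 × 10.01 = 28.83 μm

D(17) = 28.8 μm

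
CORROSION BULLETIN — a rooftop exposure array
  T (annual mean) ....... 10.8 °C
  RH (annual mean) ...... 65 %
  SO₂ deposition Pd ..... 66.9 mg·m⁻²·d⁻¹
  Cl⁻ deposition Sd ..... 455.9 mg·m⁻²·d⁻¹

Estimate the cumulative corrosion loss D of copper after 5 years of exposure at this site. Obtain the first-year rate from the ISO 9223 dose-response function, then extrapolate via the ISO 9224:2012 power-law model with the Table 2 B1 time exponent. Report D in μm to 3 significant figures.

copper: f(T) = -0.080·(T−10) [T>10 °C] = -0.0640
  sulphur-dioxide contribution → 0.6865 μm/a
  chloride contribution → 0.9434 μm/a
  total first-year rate 1.63 μm/a
Power-law: D(5) = r_corr · 5^0.667
  D(5) = 1.63 × 5^0.667 = 1.63 × 2.926 = 4.768 μm

D(5) = 4.77 μm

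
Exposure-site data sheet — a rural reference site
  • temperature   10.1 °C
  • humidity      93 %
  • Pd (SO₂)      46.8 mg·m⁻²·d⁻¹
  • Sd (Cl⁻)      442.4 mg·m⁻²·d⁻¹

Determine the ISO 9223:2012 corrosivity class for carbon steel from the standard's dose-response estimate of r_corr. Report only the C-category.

carbon steel: T>10 °C ⇒ hinge -0.054·(10.1−10) = -0.0054
  Pd branch = 1.77·Pd^0.52·e^(0.02·RH+f) = 83.55 μm/a
  Sd branch = 0.102·Sd^0.62·e^(0.033·RH+0.04·T) = 143.7 μm/a
  sum: 83.55 + 143.7 → r_corr = 227.2 μm/a
Category bounds: 200…700 μm/a bracket r_corr ⇒ CX

CX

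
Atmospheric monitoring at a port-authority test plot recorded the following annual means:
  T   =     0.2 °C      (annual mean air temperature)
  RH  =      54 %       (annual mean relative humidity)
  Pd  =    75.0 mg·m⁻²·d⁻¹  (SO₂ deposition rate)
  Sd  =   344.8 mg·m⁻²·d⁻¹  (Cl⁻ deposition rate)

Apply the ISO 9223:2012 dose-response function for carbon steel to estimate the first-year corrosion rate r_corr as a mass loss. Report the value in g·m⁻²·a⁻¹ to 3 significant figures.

r_corr = 268 g·m⁻²·a⁻¹

carbon steel: T≤10 °C ⇒ hinge +0.150·(0.2−10) = -1.4700
  sulphur-dioxide contribution → 11.31 μm/a
  chloride contribution → 22.87 μm/a
  ⇒ r_corr(carbon steel) = 34.19 μm/a
Convert to mass loss: 34.19 μm/a × 7.85 g/cm³ = 268.4 g·m⁻²·a⁻¹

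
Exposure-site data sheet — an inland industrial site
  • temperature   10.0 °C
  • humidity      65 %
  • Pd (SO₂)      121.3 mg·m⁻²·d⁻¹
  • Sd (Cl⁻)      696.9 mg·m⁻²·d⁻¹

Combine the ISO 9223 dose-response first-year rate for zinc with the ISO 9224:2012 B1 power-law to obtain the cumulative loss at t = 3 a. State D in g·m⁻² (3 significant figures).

D(3) = 87.1 g·m⁻²

zinc: temperature factor f = +0.038·(0.0) = +0.0000
  SO₂ term: 0.0129·121.3^0.44·exp(0.046·65+0.0000) = 2.119
  Sd branch = 0.0175·Sd^0.57·e^(0.008·RH+0.085·T) = 2.875 μm/a
  sum: 2.119 + 2.875 → r_corr = 4.993 μm/a
Long-term exponent b (ISO 9224 Table 2, B1) = 0.813
  D(3) = 4.993 × 3^0.813 = 4.993 × 2.443 = 12.2 μm
  Mass loss = 12.2 μm × 7.14 g/cm³ = 87.1 g·m⁻²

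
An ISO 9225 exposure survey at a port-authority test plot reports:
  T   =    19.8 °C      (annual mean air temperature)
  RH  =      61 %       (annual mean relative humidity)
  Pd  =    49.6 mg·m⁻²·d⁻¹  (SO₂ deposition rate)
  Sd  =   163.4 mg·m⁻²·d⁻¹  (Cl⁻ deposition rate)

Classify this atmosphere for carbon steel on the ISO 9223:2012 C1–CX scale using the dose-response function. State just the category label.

carbon steel: T>10 °C ⇒ hinge -0.054·(19.8−10) = -0.5292
  SO₂ term: 1.77·49.6^0.52·exp(0.02·61-0.5292) = 26.89
  Sd branch = 0.102·Sd^0.62·e^(0.033·RH+0.04·T) = 39.72 μm/a
  r_corr = 26.89 + 39.72 = 66.61 μm/a
66.6 μm/a falls in (50, 80] for carbon steel → category C4

C4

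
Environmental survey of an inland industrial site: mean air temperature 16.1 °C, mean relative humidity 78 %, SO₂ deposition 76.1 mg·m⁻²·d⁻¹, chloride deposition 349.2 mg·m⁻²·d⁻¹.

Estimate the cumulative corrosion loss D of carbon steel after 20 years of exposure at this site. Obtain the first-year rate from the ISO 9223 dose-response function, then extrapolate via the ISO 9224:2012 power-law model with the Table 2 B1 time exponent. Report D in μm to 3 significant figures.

carbon steel: T>10 °C ⇒ hinge -0.054·(16.1−10) = -0.3294
  sulphur-dioxide contribution → 57.64 μm/a
  chloride contribution → 96.13 μm/a
  total first-year rate 153.8 μm/a
ISO 9224: D(t) = r_corr · t^b with b = 0.523 (carbon steel, B1)
  D(20) = 153.8 × 20^0.523 = 153.8 × 4.791 = 736.7 μm

D(20) = 737 μm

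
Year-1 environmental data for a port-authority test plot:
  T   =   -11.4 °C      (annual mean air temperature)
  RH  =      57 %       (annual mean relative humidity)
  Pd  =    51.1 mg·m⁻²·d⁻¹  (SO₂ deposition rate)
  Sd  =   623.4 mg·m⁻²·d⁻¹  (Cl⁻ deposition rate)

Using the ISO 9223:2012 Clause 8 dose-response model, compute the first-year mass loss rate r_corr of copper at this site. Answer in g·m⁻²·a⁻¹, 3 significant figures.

copper: temperature factor f = +0.126·(-21.4) = -2.6964
  SO₂ term: 0.0053·51.1^0.26·exp(0.059·57-2.6964) = 0.02871
  Cl⁻ term: 0.01025·623.4^0.27·exp(0.036·57+0.049·-11.4) = 0.2594
  r_corr = 0.02871 + 0.2594 = 0.2881 μm/a
Convert to mass loss: 0.2881 μm/a × 8.96 g/cm³ = 2.581 g·m⁻²·a⁻¹

r_corr = 2.58 g·m⁻²·a⁻¹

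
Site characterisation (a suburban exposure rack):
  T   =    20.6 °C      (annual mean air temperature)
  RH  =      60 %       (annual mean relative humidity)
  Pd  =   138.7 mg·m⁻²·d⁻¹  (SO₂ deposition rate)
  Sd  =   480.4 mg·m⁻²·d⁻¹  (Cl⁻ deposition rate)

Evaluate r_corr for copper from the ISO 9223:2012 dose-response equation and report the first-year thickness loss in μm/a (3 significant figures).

copper: temperature factor f = -0.080·(10.6) = -0.8480
  sulphur-dioxide contribution → 0.2821 μm/a
  chloride contribution → 1.292 μm/a
  total first-year rate 1.574 μm/a

r_corr = 1.57 μm/a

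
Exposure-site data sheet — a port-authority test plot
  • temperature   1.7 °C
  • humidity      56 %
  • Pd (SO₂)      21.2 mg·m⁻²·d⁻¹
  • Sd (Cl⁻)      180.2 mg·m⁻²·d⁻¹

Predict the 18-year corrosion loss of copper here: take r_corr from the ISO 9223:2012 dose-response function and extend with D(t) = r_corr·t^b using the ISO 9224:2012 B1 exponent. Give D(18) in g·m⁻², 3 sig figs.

copper: temperature factor f = +0.126·(-8.3) = -1.0458
  sulphur-dioxide contribution → 0.1122 μm/a
  chloride contribution → 0.34 μm/a
  ⇒ r_corr(copper) = 0.4522 μm/a
Long-term exponent b (ISO 9224 Table 2, B1) = 0.667
  D(18) = 0.4522 × 18^0.667 = 0.4522 × 6.875 = 3.109 μm
  Mass loss = 3.109 μm × 8.96 g/cm³ = 27.85 g·m⁻²

D(18) = 27.9 g·m⁻²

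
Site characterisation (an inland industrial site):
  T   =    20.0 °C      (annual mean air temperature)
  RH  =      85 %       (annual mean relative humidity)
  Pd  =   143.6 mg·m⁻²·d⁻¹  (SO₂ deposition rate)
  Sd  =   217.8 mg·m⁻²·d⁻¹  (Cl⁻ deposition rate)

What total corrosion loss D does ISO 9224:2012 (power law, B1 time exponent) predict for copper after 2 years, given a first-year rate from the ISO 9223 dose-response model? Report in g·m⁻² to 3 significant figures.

copper: temperature factor f = -0.080·(10.0) = -0.8000
  SO₂ term: 0.0053·143.6^0.26·exp(0.059·85-0.8000) = 1.305
  Cl⁻ term: 0.01025·217.8^0.27·exp(0.036·85+0.049·20.0) = 2.492
  sum: 1.305 + 2.492 → r_corr = 3.797 μm/a
Long-term exponent b (ISO 9224 Table 2, B1) = 0.667
  D(2) = 3.797 × 2^0.667 = 3.797 × 1.588 = 6.029 μm
  Mass loss = 6.029 μm × 8.96 g/cm³ = 54.02 g·m⁻²

D(2) = 54.0 g·m⁻²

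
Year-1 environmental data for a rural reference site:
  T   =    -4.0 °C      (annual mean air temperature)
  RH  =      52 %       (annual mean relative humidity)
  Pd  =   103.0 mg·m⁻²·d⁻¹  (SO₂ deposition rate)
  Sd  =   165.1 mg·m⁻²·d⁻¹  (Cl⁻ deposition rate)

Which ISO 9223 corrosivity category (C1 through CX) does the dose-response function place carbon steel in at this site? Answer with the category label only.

C2

carbon steel: T≤10 °C ⇒ hinge +0.150·(-4.0−10) = -2.1000
  sulphur-dioxide contribution → 6.828 μm/a
  chloride contribution → 11.46 μm/a
  ⇒ r_corr(carbon steel) = 18.29 μm/a
ISO 9223 Table 2 (carbon steel): 1.3 < 18.3 ≤ 25 μm/a ⇒ C2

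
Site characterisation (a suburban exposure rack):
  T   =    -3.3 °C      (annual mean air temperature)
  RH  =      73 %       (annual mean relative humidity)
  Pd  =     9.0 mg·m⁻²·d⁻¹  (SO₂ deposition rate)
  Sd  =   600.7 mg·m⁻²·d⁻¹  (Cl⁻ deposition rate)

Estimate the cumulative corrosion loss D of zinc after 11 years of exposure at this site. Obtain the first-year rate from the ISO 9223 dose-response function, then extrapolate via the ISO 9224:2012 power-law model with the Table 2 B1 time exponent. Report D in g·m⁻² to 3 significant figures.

zinc: temperature factor f = +0.038·(-13.3) = -0.5054
  SO₂ term: 0.0129·9.0^0.44·exp(0.046·73-0.5054) = 0.5879
  Sd branch = 0.0175·Sd^0.57·e^(0.008·RH+0.085·T) = 0.9092 μm/a
  r_corr = 0.5879 + 0.9092 = 1.497 μm/a
Long-term exponent b (ISO 9224 Table 2, B1) = 0.813
  D(11) = 1.497 × 11^0.813 = 1.497 × 7.025 = 10.52 μm
  Mass loss = 10.52 μm × 7.14 g/cm³ = 75.1 g·m⁻²

D(11) = 75.1 g·m⁻²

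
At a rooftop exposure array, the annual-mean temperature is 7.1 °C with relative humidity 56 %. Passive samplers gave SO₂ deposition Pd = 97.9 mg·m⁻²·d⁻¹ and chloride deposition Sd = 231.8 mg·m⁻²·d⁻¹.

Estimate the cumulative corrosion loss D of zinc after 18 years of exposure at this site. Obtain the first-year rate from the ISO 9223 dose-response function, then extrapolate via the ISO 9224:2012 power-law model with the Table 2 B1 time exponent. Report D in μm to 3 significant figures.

zinc: temperature factor f = +0.038·(-2.9) = -0.1102
  SO₂ term: 0.0129·97.9^0.44·exp(0.046·56-0.1102) = 1.141
  Sd branch = 0.0175·Sd^0.57·e^(0.008·RH+0.085·T) = 1.116 μm/a
  sum: 1.141 + 1.116 → r_corr = 2.258 μm/a
ISO 9224: D(t) = r_corr · t^b with b = 0.813 (zinc, B1)
  D(18) = 2.258 × 18^0.813 = 2.258 × 10.48 = 23.67 μm

D(18) = 23.7 μm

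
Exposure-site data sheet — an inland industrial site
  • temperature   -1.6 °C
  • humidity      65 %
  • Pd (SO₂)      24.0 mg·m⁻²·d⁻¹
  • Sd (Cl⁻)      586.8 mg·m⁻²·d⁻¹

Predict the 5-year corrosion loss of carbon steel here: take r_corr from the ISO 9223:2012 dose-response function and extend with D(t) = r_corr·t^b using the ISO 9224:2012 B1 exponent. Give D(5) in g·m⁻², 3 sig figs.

carbon steel: temperature factor f = +0.150·(-11.6) = -1.7400
  sulphur-dioxide contribution → 5.951 μm/a
  chloride contribution → 42.54 μm/a
  ⇒ r_corr(carbon steel) = 48.49 μm/a
Power-law: D(5) = r_corr · 5^0.523
  D(5) = 48.49 × 5^0.523 = 48.49 × 2.32 = 112.5 μm
  Mass loss = 112.5 μm × 7.85 g/cm³ = 883.3 g·m⁻²

D(5) = 883 g·m⁻²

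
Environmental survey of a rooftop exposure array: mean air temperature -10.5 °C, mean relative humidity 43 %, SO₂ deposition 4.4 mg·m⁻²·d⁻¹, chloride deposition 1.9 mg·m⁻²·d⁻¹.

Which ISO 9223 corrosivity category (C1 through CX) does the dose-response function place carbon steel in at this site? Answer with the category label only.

carbon steel: T≤10 °C ⇒ hinge +0.150·(-10.5−10) = -3.0750
  Pd branch = 1.77·Pd^0.52·e^(0.02·RH+f) = 0.4175 μm/a
  Sd branch = 0.102·Sd^0.62·e^(0.033·RH+0.04·T) = 0.4124 μm/a
  r_corr = 0.4175 + 0.4124 = 0.8298 μm/a
0.83 μm/a falls in (0, 1.3] for carbon steel → category C1

C1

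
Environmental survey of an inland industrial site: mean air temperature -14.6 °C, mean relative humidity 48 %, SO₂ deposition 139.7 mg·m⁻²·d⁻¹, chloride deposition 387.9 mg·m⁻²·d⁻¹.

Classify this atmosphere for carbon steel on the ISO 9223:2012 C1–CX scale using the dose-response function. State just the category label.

C2

carbon steel: T≤10 °C ⇒ hinge +0.150·(-14.6−10) = -3.6900
  sulphur-dioxide contribution → 1.506 μm/a
  chloride contribution → 11.17 μm/a
  ⇒ r_corr(carbon steel) = 12.67 μm/a
Category bounds: 1.3…25 μm/a bracket r_corr ⇒ C2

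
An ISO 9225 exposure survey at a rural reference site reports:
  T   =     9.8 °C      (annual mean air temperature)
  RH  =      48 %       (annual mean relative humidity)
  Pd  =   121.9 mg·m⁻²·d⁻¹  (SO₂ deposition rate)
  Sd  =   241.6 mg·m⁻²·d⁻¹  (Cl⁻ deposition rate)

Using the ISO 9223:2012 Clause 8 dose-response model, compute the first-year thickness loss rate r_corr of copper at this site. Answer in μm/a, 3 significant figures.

r_corr = 0.716 μm/a

copper: T≤10 °C ⇒ hinge +0.126·(9.8−10) = -0.0252
  SO₂ term: 0.0053·121.9^0.26·exp(0.059·48-0.0252) = 0.3059
  Cl⁻ term: 0.01025·241.6^0.27·exp(0.036·48+0.049·9.8) = 0.4104
  r_corr = 0.3059 + 0.4104 = 0.7163 μm/a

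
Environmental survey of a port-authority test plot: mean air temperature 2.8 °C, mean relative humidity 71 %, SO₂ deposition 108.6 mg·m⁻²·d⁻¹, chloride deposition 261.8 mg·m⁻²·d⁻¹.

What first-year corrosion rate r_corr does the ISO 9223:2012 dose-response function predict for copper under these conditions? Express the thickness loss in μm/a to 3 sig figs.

r_corr = 1.16 μm/a

copper: f(T) = +0.126·(T−10) [T≤10 °C] = -0.9072
  sulphur-dioxide contribution → 0.4774 μm/a
  chloride contribution → 0.6811 μm/a
  ⇒ r_corr(copper) = 1.158 μm/a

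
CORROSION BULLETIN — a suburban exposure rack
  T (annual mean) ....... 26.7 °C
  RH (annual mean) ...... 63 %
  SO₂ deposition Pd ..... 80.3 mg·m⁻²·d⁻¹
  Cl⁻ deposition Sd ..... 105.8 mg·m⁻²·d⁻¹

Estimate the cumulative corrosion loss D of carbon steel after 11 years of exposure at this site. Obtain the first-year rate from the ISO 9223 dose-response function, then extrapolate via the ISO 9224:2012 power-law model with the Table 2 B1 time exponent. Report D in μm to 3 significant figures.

carbon steel: temperature factor f = -0.054·(16.7) = -0.9018
  sulphur-dioxide contribution → 24.77 μm/a
  chloride contribution → 42.71 μm/a
  ⇒ r_corr(carbon steel) = 67.48 μm/a
Power-law: D(11) = r_corr · 11^0.523
  D(11) = 67.48 × 11^0.523 = 67.48 × 3.505 = 236.5 μm

D(11) = 237 μm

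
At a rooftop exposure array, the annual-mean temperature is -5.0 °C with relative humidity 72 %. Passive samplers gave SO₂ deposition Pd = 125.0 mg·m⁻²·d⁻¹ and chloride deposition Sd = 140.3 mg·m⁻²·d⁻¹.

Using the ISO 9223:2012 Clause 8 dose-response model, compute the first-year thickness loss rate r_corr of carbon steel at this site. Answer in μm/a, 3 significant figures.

r_corr = 29.0 μm/a

carbon steel: T≤10 °C ⇒ hinge +0.150·(-5.0−10) = -2.2500
  sulphur-dioxide contribution → 9.696 μm/a
  chloride contribution → 19.27 μm/a
  ⇒ r_corr(carbon steel) = 28.96 μm/a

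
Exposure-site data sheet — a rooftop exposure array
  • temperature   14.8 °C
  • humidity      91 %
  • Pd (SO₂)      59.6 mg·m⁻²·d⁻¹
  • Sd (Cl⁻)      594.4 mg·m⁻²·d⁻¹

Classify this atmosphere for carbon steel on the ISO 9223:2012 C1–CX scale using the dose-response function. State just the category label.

carbon steel: T>10 °C ⇒ hinge -0.054·(14.8−10) = -0.2592
  Pd branch = 1.77·Pd^0.52·e^(0.02·RH+f) = 70.62 μm/a
  Cl⁻ term: 0.102·594.4^0.62·exp(0.033·91+0.04·14.8) = 194.9
  r_corr = 70.62 + 194.9 = 265.5 μm/a
Category bounds: 200…700 μm/a bracket r_corr ⇒ CX

CX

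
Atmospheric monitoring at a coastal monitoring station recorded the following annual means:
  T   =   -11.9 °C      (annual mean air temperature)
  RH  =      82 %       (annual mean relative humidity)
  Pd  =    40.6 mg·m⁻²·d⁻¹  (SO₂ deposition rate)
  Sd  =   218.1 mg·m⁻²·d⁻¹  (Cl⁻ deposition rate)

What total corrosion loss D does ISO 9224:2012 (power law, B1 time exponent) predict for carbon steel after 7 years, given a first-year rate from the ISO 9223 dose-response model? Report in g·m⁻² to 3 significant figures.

D(7) = 632 g·m⁻²

carbon steel: T≤10 °C ⇒ hinge +0.150·(-11.9−10) = -3.2850
  SO₂ term: 1.77·40.6^0.52·exp(0.02·82-3.2850) = 2.344
  Cl⁻ term: 0.102·218.1^0.62·exp(0.033·82+0.04·-11.9) = 26.73
  r_corr = 2.344 + 26.73 = 29.08 μm/a
ISO 9224: D(t) = r_corr · t^b with b = 0.523 (carbon steel, B1)
  D(7) = 29.08 × 7^0.523 = 29.08 × 2.767 = 80.45 μm
  Mass loss = 80.45 μm × 7.85 g/cm³ = 631.5 g·m⁻²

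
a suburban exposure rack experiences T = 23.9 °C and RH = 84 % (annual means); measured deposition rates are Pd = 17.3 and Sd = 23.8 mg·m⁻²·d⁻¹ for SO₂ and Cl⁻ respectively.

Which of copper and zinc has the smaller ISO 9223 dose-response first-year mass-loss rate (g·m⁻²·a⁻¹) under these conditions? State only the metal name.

copper: f(T) = -0.080·(T−10) [T>10 °C] = -1.1120
  sulphur-dioxide contribution → 0.5195 μm/a
  chloride contribution → 1.601 μm/a
  total first-year rate 2.12 μm/a
  mass loss = 2.12 μm/a × 8.96 g/cm³ = 19 g·m⁻²·a⁻¹
zinc: T>10 °C ⇒ hinge -0.071·(23.9−10) = -0.9869
  sulphur-dioxide contribution → 0.8032 μm/a
  chloride contribution → 1.591 μm/a
  total first-year rate 2.395 μm/a
  mass loss = 2.395 μm/a × 7.14 g/cm³ = 17.1 g·m⁻²·a⁻¹
Ordering by g·m⁻²·a⁻¹: copper (19) > zinc (17.1)

zinc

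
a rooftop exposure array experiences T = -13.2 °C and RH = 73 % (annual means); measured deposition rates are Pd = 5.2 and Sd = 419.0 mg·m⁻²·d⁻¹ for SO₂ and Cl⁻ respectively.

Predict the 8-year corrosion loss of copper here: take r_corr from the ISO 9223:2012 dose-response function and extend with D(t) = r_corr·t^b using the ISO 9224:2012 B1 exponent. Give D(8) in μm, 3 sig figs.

D(8) = 1.65 μm

copper: f(T) = +0.126·(T−10) [T≤10 °C] = -2.9232
  Pd branch = 0.0053·Pd^0.26·e^(0.059·RH+f) = 0.03246 μm/a
  Sd branch = 0.01025·Sd^0.27·e^(0.036·RH+0.049·T) = 0.3794 μm/a
  sum: 0.03246 + 0.3794 → r_corr = 0.4119 μm/a
Power-law: D(8) = r_corr · 8^0.667
  D(8) = 0.4119 × 8^0.667 = 0.4119 × 4.003 = 1.649 μm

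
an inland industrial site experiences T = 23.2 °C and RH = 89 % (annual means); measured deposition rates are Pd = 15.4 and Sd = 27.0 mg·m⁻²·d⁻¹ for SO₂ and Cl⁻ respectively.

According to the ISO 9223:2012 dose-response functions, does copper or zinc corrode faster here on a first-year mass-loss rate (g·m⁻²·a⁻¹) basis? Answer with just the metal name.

copper: f(T) = -0.080·(T−10) [T>10 °C] = -1.0560
  sulphur-dioxide contribution → 0.716 μm/a
  chloride contribution → 1.916 μm/a
  ⇒ r_corr(copper) = 2.632 μm/a
  mass loss = 2.632 μm/a × 8.96 g/cm³ = 23.58 g·m⁻²·a⁻¹
zinc: T>10 °C ⇒ hinge -0.071·(23.2−10) = -0.9372
  sulphur-dioxide contribution → 1.009 μm/a
  chloride contribution → 1.677 μm/a
  ⇒ r_corr(zinc) = 2.687 μm/a
  mass loss = 2.687 μm/a × 7.14 g/cm³ = 19.18 g·m⁻²·a⁻¹
Ordering by g·m⁻²·a⁻¹: copper (23.6) > zinc (19.2)

copper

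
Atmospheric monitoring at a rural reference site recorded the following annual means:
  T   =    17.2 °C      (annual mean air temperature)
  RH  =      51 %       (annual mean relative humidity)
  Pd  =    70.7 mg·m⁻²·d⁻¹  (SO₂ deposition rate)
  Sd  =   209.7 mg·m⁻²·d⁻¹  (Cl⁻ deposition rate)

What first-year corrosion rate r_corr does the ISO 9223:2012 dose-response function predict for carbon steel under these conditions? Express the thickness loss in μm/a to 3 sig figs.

r_corr = 60.5 μm/a

carbon steel: T>10 °C ⇒ hinge -0.054·(17.2−10) = -0.3888
  Pd branch = 1.77·Pd^0.52·e^(0.02·RH+f) = 30.46 μm/a
  Cl⁻ term: 0.102·209.7^0.62·exp(0.033·51+0.04·17.2) = 30.04
  r_corr = 30.46 + 30.04 = 60.51 μm/a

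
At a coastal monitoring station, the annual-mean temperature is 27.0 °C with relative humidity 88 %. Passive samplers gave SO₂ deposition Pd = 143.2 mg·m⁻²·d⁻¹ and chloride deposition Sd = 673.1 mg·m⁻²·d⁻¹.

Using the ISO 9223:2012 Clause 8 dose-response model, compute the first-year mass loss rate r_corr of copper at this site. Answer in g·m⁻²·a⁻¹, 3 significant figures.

copper: temperature factor f = -0.080·(17.0) = -1.3600
  sulphur-dioxide contribution → 0.8893 μm/a
  chloride contribution → 5.305 μm/a
  ⇒ r_corr(copper) = 6.195 μm/a
Convert to mass loss: 6.195 μm/a × 8.96 g/cm³ = 55.5 g·m⁻²·a⁻¹

r_corr = 55.5 g·m⁻²·a⁻¹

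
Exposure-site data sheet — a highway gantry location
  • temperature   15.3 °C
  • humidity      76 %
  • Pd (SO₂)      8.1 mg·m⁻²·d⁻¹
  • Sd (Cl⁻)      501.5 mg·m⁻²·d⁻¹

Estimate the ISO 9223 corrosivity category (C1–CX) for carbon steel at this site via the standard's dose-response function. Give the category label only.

C5

carbon steel: f(T) = -0.054·(T−10) [T>10 °C] = -0.2862
  Pd branch = 1.77·Pd^0.52·e^(0.02·RH+f) = 18.04 μm/a
  Sd branch = 0.102·Sd^0.62·e^(0.033·RH+0.04·T) = 109.1 μm/a
  r_corr = 18.04 + 109.1 = 127.1 μm/a
ISO 9223 Table 2 (carbon steel): 80 < 127 ≤ 200 μm/a ⇒ C5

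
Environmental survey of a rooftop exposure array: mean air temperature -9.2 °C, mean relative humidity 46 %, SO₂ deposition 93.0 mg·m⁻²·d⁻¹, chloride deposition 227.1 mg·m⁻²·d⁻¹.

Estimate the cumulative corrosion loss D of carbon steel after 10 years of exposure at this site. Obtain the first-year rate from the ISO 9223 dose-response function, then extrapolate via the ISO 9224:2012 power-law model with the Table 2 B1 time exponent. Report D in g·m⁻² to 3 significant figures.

D(10) = 313 g·m⁻²

carbon steel: T≤10 °C ⇒ hinge +0.150·(-9.2−10) = -2.8800
  Pd branch = 1.77·Pd^0.52·e^(0.02·RH+f) = 2.632 μm/a
  Sd branch = 0.102·Sd^0.62·e^(0.033·RH+0.04·T) = 9.309 μm/a
  sum: 2.632 + 9.309 → r_corr = 11.94 μm/a
Long-term exponent b (ISO 9224 Table 2, B1) = 0.523
  D(10) = 11.94 × 10^0.523 = 11.94 × 3.334 = 39.82 μm
  Mass loss = 39.82 μm × 7.85 g/cm³ = 312.6 g·m⁻²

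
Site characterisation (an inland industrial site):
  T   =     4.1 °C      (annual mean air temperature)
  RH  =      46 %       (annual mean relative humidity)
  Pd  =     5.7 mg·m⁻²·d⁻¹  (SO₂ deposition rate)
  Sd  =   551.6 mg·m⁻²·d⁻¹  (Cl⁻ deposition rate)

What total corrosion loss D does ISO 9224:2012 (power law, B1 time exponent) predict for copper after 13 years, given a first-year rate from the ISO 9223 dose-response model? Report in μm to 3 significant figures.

D(13) = 2.33 μm

copper: T≤10 °C ⇒ hinge +0.126·(4.1−10) = -0.7434
  SO₂ term: 0.0053·5.7^0.26·exp(0.059·46-0.7434) = 0.05979
  Sd branch = 0.01025·Sd^0.27·e^(0.036·RH+0.049·T) = 0.3609 μm/a
  sum: 0.05979 + 0.3609 → r_corr = 0.4207 μm/a
ISO 9224: D(t) = r_corr · t^b with b = 0.667 (copper, B1)
  D(13) = 0.4207 × 13^0.667 = 0.4207 × 5.534 = 2.328 μm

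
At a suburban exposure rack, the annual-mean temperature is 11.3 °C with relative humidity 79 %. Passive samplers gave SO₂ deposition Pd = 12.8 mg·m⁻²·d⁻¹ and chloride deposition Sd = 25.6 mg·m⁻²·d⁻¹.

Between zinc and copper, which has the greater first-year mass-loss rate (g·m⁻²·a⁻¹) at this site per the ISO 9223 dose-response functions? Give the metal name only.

zinc: temperature factor f = -0.071·(1.3) = -0.0923
  Pd branch = 0.0129·Pd^0.44·e^(0.046·RH+f) = 1.367 μm/a
  Cl⁻ term: 0.0175·25.6^0.57·exp(0.008·79+0.085·11.3) = 0.5462
  r_corr = 1.367 + 0.5462 = 1.914 μm/a
  mass loss = 1.914 μm/a × 7.14 g/cm³ = 13.66 g·m⁻²·a⁻¹
copper: f(T) = -0.080·(T−10) [T>10 °C] = -0.1040
  SO₂ term: 0.0053·12.8^0.26·exp(0.059·79-0.1040) = 0.98
  Sd branch = 0.01025·Sd^0.27·e^(0.036·RH+0.049·T) = 0.7354 μm/a
  r_corr = 0.98 + 0.7354 = 1.715 μm/a
  mass loss = 1.715 μm/a × 8.96 g/cm³ = 15.37 g·m⁻²·a⁻¹
Ordering by g·m⁻²·a⁻¹: copper (15.4) > zinc (13.7)

copper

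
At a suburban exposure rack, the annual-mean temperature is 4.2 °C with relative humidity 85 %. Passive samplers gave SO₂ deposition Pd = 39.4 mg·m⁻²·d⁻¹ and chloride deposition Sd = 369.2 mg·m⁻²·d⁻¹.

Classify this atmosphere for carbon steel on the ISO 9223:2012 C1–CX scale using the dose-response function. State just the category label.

C5

carbon steel: f(T) = +0.150·(T−10) [T≤10 °C] = -0.8700
  sulphur-dioxide contribution → 27.42 μm/a
  chloride contribution → 77.89 μm/a
  total first-year rate 105.3 μm/a
ISO 9223 Table 2 (carbon steel): 80 < 105 ≤ 200 μm/a ⇒ C5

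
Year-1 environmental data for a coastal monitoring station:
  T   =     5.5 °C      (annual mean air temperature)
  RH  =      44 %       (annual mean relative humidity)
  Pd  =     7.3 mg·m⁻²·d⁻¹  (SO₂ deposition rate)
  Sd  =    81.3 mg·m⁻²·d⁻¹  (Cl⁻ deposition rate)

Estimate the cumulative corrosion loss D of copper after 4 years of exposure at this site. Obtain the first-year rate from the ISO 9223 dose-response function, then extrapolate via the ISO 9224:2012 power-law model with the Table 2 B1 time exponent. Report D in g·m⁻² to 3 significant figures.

D(4) = 6.37 g·m⁻²

copper: T≤10 °C ⇒ hinge +0.126·(5.5−10) = -0.5670
  sulphur-dioxide contribution → 0.0676 μm/a
  chloride contribution → 0.2145 μm/a
  total first-year rate 0.2821 μm/a
Long-term exponent b (ISO 9224 Table 2, B1) = 0.667
  D(4) = 0.2821 × 4^0.667 = 0.2821 × 2.521 = 0.7111 μm
  Mass loss = 0.7111 μm × 8.96 g/cm³ = 6.372 g·m⁻²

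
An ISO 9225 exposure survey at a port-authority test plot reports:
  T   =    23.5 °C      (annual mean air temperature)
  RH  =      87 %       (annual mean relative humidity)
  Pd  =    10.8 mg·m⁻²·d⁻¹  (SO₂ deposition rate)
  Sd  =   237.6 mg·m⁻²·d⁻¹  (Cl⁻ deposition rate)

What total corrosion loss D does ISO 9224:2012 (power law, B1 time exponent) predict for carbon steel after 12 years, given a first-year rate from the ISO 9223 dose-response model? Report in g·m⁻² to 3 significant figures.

carbon steel: temperature factor f = -0.054·(13.5) = -0.7290
  Pd branch = 1.77·Pd^0.52·e^(0.02·RH+f) = 16.77 μm/a
  Cl⁻ term: 0.102·237.6^0.62·exp(0.033·87+0.04·23.5) = 137
  sum: 16.77 + 137 → r_corr = 153.8 μm/a
ISO 9224: D(t) = r_corr · t^b with b = 0.523 (carbon steel, B1)
  D(12) = 153.8 × 12^0.523 = 153.8 × 3.668 = 564 μm
  Mass loss = 564 μm × 7.85 g/cm³ = 4427 g·m⁻²

D(12) = 4.43e+03 g·m⁻²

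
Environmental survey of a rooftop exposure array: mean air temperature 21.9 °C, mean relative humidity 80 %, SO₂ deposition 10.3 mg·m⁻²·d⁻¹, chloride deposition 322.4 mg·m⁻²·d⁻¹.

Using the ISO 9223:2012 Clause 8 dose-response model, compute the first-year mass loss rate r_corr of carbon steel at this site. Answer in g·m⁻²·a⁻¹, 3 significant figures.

r_corr = 1.09e+03 g·m⁻²·a⁻¹

carbon steel: T>10 °C ⇒ hinge -0.054·(21.9−10) = -0.6426
  SO₂ term: 1.77·10.3^0.52·exp(0.02·80-0.6426) = 15.5
  Cl⁻ term: 0.102·322.4^0.62·exp(0.033·80+0.04·21.9) = 123.2
  sum: 15.5 + 123.2 → r_corr = 138.8 μm/a
Convert to mass loss: 138.8 μm/a × 7.85 g/cm³ = 1089 g·m⁻²·a⁻¹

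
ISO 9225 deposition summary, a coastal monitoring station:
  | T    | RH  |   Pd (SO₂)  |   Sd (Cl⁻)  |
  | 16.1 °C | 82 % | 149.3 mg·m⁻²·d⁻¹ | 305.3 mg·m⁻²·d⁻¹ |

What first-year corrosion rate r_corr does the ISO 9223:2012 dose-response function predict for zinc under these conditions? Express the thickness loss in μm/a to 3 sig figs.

zinc: T>10 °C ⇒ hinge -0.071·(16.1−10) = -0.4331
  sulphur-dioxide contribution → 3.29 μm/a
  chloride contribution → 3.456 μm/a
  ⇒ r_corr(zinc) = 6.746 μm/a

r_corr = 6.75 μm/a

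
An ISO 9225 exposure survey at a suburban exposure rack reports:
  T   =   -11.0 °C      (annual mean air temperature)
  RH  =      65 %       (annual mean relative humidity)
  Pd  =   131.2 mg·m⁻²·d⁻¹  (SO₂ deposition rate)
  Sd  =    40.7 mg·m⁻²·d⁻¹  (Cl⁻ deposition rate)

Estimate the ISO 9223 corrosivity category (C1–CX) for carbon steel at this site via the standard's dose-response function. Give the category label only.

C2

carbon steel: f(T) = +0.150·(T−10) [T≤10 °C] = -3.1500
  Pd branch = 1.77·Pd^0.52·e^(0.02·RH+f) = 3.514 μm/a
  Sd branch = 0.102·Sd^0.62·e^(0.033·RH+0.04·T) = 5.585 μm/a
  r_corr = 3.514 + 5.585 = 9.099 μm/a
ISO 9223 Table 2 (carbon steel): 1.3 < 9.1 ≤ 25 μm/a ⇒ C2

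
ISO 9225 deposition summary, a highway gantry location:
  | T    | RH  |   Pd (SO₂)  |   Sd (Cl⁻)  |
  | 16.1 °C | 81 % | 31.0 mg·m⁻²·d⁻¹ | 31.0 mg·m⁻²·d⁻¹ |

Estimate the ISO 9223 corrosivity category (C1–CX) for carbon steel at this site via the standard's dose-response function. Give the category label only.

C4

carbon steel: temperature factor f = -0.054·(6.1) = -0.3294
  SO₂ term: 1.77·31.0^0.52·exp(0.02·81-0.3294) = 38.37
  Cl⁻ term: 0.102·31.0^0.62·exp(0.033·81+0.04·16.1) = 23.65
  sum: 38.37 + 23.65 → r_corr = 62.02 μm/a
ISO 9223 Table 2 (carbon steel): 50 < 62 ≤ 80 μm/a ⇒ C4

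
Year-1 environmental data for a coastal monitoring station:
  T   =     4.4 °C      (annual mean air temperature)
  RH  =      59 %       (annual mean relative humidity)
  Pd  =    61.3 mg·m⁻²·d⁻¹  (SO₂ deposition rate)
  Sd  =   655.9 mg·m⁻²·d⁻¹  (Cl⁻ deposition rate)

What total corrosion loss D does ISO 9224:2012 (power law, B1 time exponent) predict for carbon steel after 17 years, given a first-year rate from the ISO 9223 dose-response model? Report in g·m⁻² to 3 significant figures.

D(17) = 2.37e+03 g·m⁻²

carbon steel: f(T) = +0.150·(T−10) [T≤10 °C] = -0.8400
  Pd branch = 1.77·Pd^0.52·e^(0.02·RH+f) = 21.14 μm/a
  Sd branch = 0.102·Sd^0.62·e^(0.033·RH+0.04·T) = 47.54 μm/a
  r_corr = 21.14 + 47.54 = 68.68 μm/a
Power-law: D(17) = r_corr · 17^0.523
  D(17) = 68.68 × 17^0.523 = 68.68 × 4.401 = 302.2 μm
  Mass loss = 302.2 μm × 7.85 g/cm³ = 2373 g·m⁻²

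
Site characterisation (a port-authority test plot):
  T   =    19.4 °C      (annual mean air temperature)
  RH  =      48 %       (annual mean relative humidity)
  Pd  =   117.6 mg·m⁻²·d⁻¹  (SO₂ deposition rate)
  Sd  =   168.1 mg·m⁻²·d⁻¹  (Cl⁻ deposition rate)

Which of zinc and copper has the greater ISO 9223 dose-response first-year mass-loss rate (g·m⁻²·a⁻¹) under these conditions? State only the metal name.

zinc

zinc: temperature factor f = -0.071·(9.4) = -0.6674
  SO₂ term: 0.0129·117.6^0.44·exp(0.046·48-0.6674) = 0.4905
  Sd branch = 0.0175·Sd^0.57·e^(0.008·RH+0.085·T) = 2.48 μm/a
  r_corr = 0.4905 + 2.48 = 2.971 μm/a
  mass loss = 2.971 μm/a × 7.14 g/cm³ = 21.21 g·m⁻²·a⁻¹
copper: T>10 °C ⇒ hinge -0.080·(19.4−10) = -0.7520
  Pd branch = 0.0053·Pd^0.26·e^(0.059·RH+f) = 0.1465 μm/a
  Cl⁻ term: 0.01025·168.1^0.27·exp(0.036·48+0.049·19.4) = 0.5956
  sum: 0.1465 + 0.5956 → r_corr = 0.7421 μm/a
  mass loss = 0.7421 μm/a × 8.96 g/cm³ = 6.649 g·m⁻²·a⁻¹
Ordering by g·m⁻²·a⁻¹: zinc (21.2) > copper (6.65)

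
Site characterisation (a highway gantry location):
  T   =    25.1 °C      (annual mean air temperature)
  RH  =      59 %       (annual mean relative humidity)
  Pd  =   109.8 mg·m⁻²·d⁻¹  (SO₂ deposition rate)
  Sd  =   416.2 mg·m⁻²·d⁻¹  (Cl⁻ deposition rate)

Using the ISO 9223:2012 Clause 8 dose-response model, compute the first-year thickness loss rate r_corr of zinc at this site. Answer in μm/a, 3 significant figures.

zinc: temperature factor f = -0.071·(15.1) = -1.0721
  Pd branch = 0.0129·Pd^0.44·e^(0.046·RH+f) = 0.5267 μm/a
  Sd branch = 0.0175·Sd^0.57·e^(0.008·RH+0.085·T) = 7.372 μm/a
  r_corr = 0.5267 + 7.372 = 7.899 μm/a

r_corr = 7.90 μm/a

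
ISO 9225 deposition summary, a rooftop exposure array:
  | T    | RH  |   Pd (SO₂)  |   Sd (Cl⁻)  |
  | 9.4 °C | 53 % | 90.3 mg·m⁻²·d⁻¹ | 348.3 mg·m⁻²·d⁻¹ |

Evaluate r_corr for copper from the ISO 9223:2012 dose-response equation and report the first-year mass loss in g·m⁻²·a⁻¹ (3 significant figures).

r_corr = 8.00 g·m⁻²·a⁻¹

copper: temperature factor f = +0.126·(-0.6) = -0.0756
  Pd branch = 0.0053·Pd^0.26·e^(0.059·RH+f) = 0.3614 μm/a
  Cl⁻ term: 0.01025·348.3^0.27·exp(0.036·53+0.049·9.4) = 0.5318
  sum: 0.3614 + 0.5318 → r_corr = 0.8931 μm/a
Convert to mass loss: 0.8931 μm/a × 8.96 g/cm³ = 8.003 g·m⁻²·a⁻¹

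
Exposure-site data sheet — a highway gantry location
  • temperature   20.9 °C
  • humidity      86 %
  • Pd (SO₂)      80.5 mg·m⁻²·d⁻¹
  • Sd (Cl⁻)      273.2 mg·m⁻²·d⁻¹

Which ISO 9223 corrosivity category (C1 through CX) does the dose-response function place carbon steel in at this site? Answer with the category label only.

carbon steel: f(T) = -0.054·(T−10) [T>10 °C] = -0.5886
  sulphur-dioxide contribution → 53.75 μm/a
  chloride contribution → 130.3 μm/a
  total first-year rate 184 μm/a
ISO 9223 Table 2 (carbon steel): 80 < 184 ≤ 200 μm/a ⇒ C5

C5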